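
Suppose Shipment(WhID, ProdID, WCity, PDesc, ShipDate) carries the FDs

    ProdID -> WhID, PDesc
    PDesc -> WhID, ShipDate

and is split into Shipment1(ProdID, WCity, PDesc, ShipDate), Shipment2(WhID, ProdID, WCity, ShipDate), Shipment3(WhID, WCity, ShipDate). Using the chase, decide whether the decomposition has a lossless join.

Yes

Chase test. Columns are WhID, ProdID, WCity, PDesc, ShipDate; row i has aⱼ where attribute j ∈ Shipmenti, else bᵢⱼ.
Initial tableau (one row per fragment):
  row 1: b11 a2 a3 a4 a5
  row 2: a1 a2 a3 b24 a5
  row 3: a1 b32 a3 b34 a5
Rows 1 and 2 agree on ProdID; apply ProdID→WhID, PDesc and equate their WhID, PDesc entries.
Row 1 is now all distinguished symbols — the join is lossless.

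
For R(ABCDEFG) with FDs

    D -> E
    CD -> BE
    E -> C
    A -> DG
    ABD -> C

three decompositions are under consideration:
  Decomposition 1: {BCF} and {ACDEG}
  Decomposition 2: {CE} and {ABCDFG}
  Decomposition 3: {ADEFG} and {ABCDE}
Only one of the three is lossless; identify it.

Decomposition 3

Decomposition 1: common = {C}, closure = {C} → lossy.
Decomposition 2: common = {C}, closure = {C} → lossy.
Decomposition 3: common = {ADE}, closure = {ABCDEG} → lossless.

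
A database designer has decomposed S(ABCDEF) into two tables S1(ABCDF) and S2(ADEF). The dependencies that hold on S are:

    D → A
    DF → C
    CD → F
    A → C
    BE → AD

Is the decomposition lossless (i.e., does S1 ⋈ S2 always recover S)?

Common attributes: S1 ∩ S2 = {ADF}.
Closure of {ADF}: DF → C applies, adding C. So (ADF)⁺ = {ACDF}.
The closure contains neither all of S1 = {ABCDF} nor all of S2 = {ADEF}, so the common attributes are not a superkey of either fragment. The join is lossy.

No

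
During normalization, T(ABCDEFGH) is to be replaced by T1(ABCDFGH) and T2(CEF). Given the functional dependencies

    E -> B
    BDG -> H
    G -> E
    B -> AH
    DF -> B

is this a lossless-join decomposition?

Common attributes: T1 ∩ T2 = {CF}.
No dependency enlarges {CF}, so (CF)⁺ = {CF}.
The closure contains neither all of T1 = {ABCDFGH} nor all of T2 = {CEF}, so the common attributes are not a superkey of either fragment. The join is lossy.

No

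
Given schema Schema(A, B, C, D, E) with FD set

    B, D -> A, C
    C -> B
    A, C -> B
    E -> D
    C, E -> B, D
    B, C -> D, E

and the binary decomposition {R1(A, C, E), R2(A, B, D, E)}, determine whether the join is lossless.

No

Common attributes: R1 ∩ R2 = {A, E}.
Closure of {A, E}: E → D applies, adding D. So (A, E)⁺ = {A, D, E}.
The closure contains neither all of R1 = {A, C, E} nor all of R2 = {A, B, D, E}, so the common attributes are not a superkey of either fragment. The join is lossy.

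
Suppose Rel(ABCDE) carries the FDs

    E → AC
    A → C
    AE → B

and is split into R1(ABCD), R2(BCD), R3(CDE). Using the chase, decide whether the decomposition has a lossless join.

Chase test. Columns are ABCDE; row i has aⱼ where attribute j ∈ Ri, else bᵢⱼ.
Initial tableau (one row per fragment):
  row 1: a1 a2 a3 a4 b15
  row 2: b21 a2 a3 a4 b25
  row 3: b31 b32 a3 a4 a5
No row becomes fully distinguished — the join is lossy.

No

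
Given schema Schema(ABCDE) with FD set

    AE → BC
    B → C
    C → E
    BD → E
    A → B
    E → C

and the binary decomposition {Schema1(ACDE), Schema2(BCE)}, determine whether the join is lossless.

Common attributes: Schema1 ∩ Schema2 = {CE}.
No dependency enlarges {CE}, so (CE)⁺ = {CE}.
The closure contains neither all of Schema1 = {ACDE} nor all of Schema2 = {BCE}, so the common attributes are not a superkey of either fragment. The join is lossy.

No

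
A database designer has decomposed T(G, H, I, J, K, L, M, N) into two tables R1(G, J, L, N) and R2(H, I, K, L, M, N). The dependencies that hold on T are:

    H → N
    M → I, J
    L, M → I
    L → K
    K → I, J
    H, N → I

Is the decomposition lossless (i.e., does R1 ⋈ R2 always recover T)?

Common attributes: R1 ∩ R2 = {L, N}.
Closure of {L, N}: L → K applies, adding K; K → I, J applies, adding I, J. So (L, N)⁺ = {I, J, K, L, N}.
The closure contains neither all of R1 = {G, J, L, N} nor all of R2 = {H, I, K, L, M, N}, so the common attributes are not a superkey of either fragment. The join is lossy.

No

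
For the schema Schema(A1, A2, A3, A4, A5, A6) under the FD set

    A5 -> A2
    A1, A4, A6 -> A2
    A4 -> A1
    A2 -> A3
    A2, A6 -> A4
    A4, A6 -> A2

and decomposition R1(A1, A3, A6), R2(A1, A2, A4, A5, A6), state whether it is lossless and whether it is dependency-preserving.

Lossless test: (A1, A6)⁺ = {A1, A6}, which is a superkey of neither fragment — lossy.
Dependency preservation: the restricted closure of {A2} across the fragments never reaches {A3}, so A2 → A3 cannot be enforced without a join — not preserved.

lossy and not dependency-preserving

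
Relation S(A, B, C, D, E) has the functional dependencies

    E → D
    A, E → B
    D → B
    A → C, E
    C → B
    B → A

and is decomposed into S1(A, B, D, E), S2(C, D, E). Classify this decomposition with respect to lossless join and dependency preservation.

Lossless test: (D, E)⁺ = {A, B, C, D, E}, which contains all of one fragment — lossless.
Dependency preservation: A → C, E; C → B are not contained in any single fragment, but the restricted closure of each left-hand side across the fragments still reaches the right-hand side; the remaining FDs each lie inside some fragment. All dependencies are preserved.

lossless and dependency-preserving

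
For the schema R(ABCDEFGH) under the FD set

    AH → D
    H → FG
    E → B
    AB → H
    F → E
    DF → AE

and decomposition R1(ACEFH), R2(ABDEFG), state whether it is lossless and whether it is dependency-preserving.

lossless but not dependency-preserving

Lossless test: (AEF)⁺ = {ABDEFGH}, which contains all of one fragment — lossless.
Dependency preservation: the restricted closure of {H} across the fragments never reaches {FG}, so H → FG cannot be enforced without a join — not preserved.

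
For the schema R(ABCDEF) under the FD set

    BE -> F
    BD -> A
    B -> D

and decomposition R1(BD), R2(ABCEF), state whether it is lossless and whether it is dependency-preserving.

lossless and dependency-preserving

Lossless test: (B)⁺ = {ABD}, which contains all of one fragment — lossless.
Dependency preservation: BD → A is not contained in any single fragment, but the restricted closure of its left-hand side across the fragments still reaches the right-hand side; the remaining FDs each lie inside some fragment. All dependencies are preserved.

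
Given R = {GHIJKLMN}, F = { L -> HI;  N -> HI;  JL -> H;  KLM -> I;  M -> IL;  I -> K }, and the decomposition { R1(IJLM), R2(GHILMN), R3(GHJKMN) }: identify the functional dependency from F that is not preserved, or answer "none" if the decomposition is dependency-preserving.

I -> K

Check I → K: no single fragment contains all of {IK}, and the restricted closure of {I} across the fragments never reaches {K}.
L → HI is preserved.
N → HI is preserved.
JL → H is preserved.
KLM → I is preserved.
M → IL is preserved.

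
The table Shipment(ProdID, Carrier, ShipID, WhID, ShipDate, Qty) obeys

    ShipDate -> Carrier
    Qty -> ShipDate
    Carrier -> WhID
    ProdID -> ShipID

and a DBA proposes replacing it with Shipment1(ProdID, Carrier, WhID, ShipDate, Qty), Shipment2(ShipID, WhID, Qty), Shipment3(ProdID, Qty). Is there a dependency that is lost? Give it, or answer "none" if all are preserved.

ProdID -> ShipID

Check ProdID → ShipID: no single fragment contains all of {ProdID, ShipID}, and the restricted closure of {ProdID} across the fragments never reaches {ShipID}.
ShipDate → Carrier is preserved.
Qty → ShipDate is preserved.
Carrier → WhID is preserved.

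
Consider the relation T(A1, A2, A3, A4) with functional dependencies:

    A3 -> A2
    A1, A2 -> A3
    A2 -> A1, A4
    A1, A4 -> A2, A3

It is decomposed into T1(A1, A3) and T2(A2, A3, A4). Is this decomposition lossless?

Yes

Common attributes: T1 ∩ T2 = {A3}.
Closure of {A3}: A3 → A2 applies, adding A2; A2 → A1, A4 applies, adding A1, A4. So (A3)⁺ = {A1, A2, A3, A4}.
This closure contains every attribute of T1, so T1 ∩ T2 → T1. The join is lossless.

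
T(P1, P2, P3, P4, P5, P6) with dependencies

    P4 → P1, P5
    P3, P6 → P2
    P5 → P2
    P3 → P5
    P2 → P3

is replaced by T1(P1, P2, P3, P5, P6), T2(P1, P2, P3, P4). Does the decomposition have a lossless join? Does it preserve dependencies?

lossy but dependency-preserving

Lossless test: (P1, P2, P3)⁺ = {P1, P2, P3, P5}, which is a superkey of neither fragment — lossy.
Dependency preservation: P4 → P1, P5 is not contained in any single fragment, but the restricted closure of its left-hand side across the fragments still reaches the right-hand side; the remaining FDs each lie inside some fragment. All dependencies are preserved.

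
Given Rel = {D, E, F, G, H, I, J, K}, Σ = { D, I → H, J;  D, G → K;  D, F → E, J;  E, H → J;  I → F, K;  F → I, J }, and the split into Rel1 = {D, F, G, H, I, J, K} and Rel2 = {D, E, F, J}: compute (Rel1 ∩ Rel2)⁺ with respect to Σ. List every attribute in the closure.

D, E, F, H, I, J, K

Rel1 ∩ Rel2 = {D, F, J}.
D, F → E, J applies, adding E
F → I, J applies, adding I
D, I → H, J applies, adding H
I → F, K applies, adding K
Closure: {D, E, F, H, I, J, K}.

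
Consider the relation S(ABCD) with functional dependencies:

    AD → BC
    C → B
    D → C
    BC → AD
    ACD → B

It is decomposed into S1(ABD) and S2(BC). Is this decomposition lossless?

Common attributes: S1 ∩ S2 = {B}.
No dependency enlarges {B}, so (B)⁺ = {B}.
The closure contains neither all of S1 = {ABD} nor all of S2 = {BC}, so the common attributes are not a superkey of either fragment. The join is lossy.

No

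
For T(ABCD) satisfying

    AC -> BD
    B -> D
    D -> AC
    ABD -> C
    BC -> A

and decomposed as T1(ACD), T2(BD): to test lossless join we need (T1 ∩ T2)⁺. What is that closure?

ABCD

T1 ∩ T2 = {D}.
D → AC applies, adding AC
AC → BD applies, adding B
Closure: {ABCD}.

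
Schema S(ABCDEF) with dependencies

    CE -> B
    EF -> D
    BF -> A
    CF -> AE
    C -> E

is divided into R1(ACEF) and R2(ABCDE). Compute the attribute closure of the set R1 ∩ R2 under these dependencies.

R1 ∩ R2 = {ACE}.
CE → B applies, adding B
Closure: {ABCE}.

ABCE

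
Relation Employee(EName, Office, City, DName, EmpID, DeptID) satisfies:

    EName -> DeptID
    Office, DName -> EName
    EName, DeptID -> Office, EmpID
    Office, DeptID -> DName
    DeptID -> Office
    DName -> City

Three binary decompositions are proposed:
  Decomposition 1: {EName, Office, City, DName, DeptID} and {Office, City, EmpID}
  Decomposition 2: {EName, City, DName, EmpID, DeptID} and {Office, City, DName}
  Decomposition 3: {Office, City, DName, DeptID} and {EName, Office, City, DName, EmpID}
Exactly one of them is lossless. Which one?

Decomposition 3

Decomposition 1: common = {Office, City}, closure = {Office, City} → lossy.
Decomposition 2: common = {City, DName}, closure = {City, DName} → lossy.
Decomposition 3: common = {Office, City, DName}, closure = {EName, Office, City, DName, EmpID, DeptID} → lossless.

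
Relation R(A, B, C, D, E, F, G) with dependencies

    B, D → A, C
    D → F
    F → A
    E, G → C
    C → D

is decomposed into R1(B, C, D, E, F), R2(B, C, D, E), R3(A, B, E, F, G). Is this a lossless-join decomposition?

Chase test. Columns are A, B, C, D, E, F, G; row i has aⱼ where attribute j ∈ Ri, else bᵢⱼ.
Initial tableau (one row per fragment):
  row 1: b11 a2 a3 a4 a5 a6 b17
  row 2: b21 a2 a3 a4 a5 b26 b27
  row 3: a1 a2 b33 b34 a5 a6 a7
Rows 1 and 2 agree on B, D; apply B, D→A, C and equate their A, C entries.
Rows 1 and 2 agree on D; apply D→F and equate their F entries.
Rows 1 and 3 agree on F; apply F→A and equate their A entries.
No row becomes fully distinguished — the join is lossy.

No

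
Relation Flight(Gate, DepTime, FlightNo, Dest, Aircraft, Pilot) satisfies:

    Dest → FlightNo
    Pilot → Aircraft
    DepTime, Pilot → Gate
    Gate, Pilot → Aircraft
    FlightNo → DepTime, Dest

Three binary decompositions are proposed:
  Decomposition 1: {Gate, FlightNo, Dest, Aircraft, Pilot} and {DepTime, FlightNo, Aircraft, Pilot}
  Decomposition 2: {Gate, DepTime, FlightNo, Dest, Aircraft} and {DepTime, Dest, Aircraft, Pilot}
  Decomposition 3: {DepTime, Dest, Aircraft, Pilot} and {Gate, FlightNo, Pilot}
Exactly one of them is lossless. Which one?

Decomposition 1: common = {FlightNo, Aircraft, Pilot}, closure = {Gate, DepTime, FlightNo, Dest, Aircraft, Pilot} → lossless.
Decomposition 2: common = {DepTime, Dest, Aircraft}, closure = {DepTime, FlightNo, Dest, Aircraft} → lossy.
Decomposition 3: common = {Pilot}, closure = {Aircraft, Pilot} → lossy.

Decomposition 1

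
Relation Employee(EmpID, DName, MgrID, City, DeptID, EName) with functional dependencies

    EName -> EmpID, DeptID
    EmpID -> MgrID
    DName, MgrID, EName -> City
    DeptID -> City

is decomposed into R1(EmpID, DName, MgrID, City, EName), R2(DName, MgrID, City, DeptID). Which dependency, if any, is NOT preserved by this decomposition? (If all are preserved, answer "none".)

Check EName → EmpID, DeptID: no single fragment contains all of {EmpID, DeptID, EName}, and the restricted closure of {EName} across the fragments never reaches {EmpID, DeptID}.
EmpID → MgrID is preserved.
DName, MgrID, EName → City is preserved.
DeptID → City is preserved.

EName -> EmpID, DeptID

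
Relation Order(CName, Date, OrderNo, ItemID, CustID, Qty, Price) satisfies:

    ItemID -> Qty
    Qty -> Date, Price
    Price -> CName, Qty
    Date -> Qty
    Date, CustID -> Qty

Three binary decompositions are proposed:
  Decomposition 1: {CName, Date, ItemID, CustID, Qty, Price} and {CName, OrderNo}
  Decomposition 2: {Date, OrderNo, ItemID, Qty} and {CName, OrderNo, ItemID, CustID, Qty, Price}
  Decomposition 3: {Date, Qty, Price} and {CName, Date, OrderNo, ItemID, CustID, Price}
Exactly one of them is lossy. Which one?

Decomposition 1: common = {CName}, closure = {CName} → lossy.
Decomposition 2: common = {OrderNo, ItemID, Qty}, closure = {CName, Date, OrderNo, ItemID, Qty, Price} → lossless.
Decomposition 3: common = {Date, Price}, closure = {CName, Date, Qty, Price} → lossless.

Decomposition 1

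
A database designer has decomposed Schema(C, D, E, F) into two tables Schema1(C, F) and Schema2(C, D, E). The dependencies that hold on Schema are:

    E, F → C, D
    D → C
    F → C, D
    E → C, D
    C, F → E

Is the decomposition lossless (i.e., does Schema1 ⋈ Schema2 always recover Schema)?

No

Common attributes: Schema1 ∩ Schema2 = {C}.
No dependency enlarges {C}, so (C)⁺ = {C}.
The closure contains neither all of Schema1 = {C, F} nor all of Schema2 = {C, D, E}, so the common attributes are not a superkey of either fragment. The join is lossy.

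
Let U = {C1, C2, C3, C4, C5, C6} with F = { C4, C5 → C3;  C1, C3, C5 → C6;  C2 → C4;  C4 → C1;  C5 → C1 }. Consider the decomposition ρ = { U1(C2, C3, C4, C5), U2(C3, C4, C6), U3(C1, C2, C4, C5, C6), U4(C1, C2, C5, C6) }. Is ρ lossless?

Chase test. Columns are C1, C2, C3, C4, C5, C6; row i has aⱼ where attribute j ∈ Ui, else bᵢⱼ.
Initial tableau (one row per fragment):
  row 1: b11 a2 a3 a4 a5 b16
  row 2: b21 b22 a3 a4 b25 a6
  row 3: a1 a2 b33 a4 a5 a6
  row 4: a1 a2 b43 b44 a5 a6
Rows 1 and 3 agree on C4, C5; apply C4, C5→C3 and equate their C3 entries.
Rows 1 and 4 agree on C2; apply C2→C4 and equate their C4 entries.
Rows 1 and 2 agree on C4; apply C4→C1 and equate their C1 entries.
Rows 1 and 3 agree on C4; apply C4→C1 and equate their C1 entries.
Rows 1 and 4 agree on C4, C5; apply C4, C5→C3 and equate their C3 entries.
Rows 1 and 3 agree on C1, C3, C5; apply C1, C3, C5→C6 and equate their C6 entries.
Row 1 is now all distinguished symbols — the join is lossless.

Yes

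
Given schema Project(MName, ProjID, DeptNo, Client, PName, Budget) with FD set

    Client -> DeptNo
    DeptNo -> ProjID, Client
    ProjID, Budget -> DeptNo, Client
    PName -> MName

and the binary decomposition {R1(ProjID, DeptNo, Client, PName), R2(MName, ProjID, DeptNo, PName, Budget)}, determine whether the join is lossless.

Common attributes: R1 ∩ R2 = {ProjID, DeptNo, PName}.
Closure of {ProjID, DeptNo, PName}: DeptNo → ProjID, Client applies, adding Client; PName → MName applies, adding MName. So (ProjID, DeptNo, PName)⁺ = {MName, ProjID, DeptNo, Client, PName}.
This closure contains every attribute of R1, so R1 ∩ R2 → R1. The join is lossless.

Yes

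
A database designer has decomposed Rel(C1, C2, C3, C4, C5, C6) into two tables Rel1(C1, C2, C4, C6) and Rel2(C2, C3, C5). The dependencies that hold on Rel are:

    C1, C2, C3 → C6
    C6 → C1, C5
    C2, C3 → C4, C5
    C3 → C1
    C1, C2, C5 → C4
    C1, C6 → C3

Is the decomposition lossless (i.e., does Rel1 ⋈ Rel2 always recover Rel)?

No

Common attributes: Rel1 ∩ Rel2 = {C2}.
No dependency enlarges {C2}, so (C2)⁺ = {C2}.
The closure contains neither all of Rel1 = {C1, C2, C4, C6} nor all of Rel2 = {C2, C3, C5}, so the common attributes are not a superkey of either fragment. The join is lossy.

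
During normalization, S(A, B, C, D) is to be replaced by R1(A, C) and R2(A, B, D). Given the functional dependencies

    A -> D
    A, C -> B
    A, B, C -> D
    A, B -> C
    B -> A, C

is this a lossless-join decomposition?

No

Common attributes: R1 ∩ R2 = {A}.
Closure of {A}: A → D applies, adding D. So (A)⁺ = {A, D}.
The closure contains neither all of R1 = {A, C} nor all of R2 = {A, B, D}, so the common attributes are not a superkey of either fragment. The join is lossy.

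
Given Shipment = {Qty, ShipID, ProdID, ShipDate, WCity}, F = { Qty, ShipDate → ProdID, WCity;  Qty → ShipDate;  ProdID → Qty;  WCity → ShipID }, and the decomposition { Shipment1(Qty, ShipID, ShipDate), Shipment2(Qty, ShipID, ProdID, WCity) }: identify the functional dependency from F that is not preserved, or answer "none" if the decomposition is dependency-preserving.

Qty, ShipDate → ProdID, WCity: restricted closure across fragments reaches ProdID, WCity.
Qty → ShipDate lies within Shipment1.
ProdID → Qty lies within Shipment2.
WCity → ShipID lies within Shipment2.
Every dependency is enforceable on the fragments, so the decomposition is dependency-preserving.

none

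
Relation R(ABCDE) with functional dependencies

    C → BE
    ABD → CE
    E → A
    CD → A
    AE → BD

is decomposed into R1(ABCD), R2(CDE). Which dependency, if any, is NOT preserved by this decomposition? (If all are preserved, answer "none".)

none

C → BE: restricted closure across fragments reaches BE.
ABD → CE: restricted closure across fragments reaches CE.
E → A: restricted closure across fragments reaches A.
CD → A lies within R1.
AE → BD: restricted closure across fragments reaches BD.
Every dependency is enforceable on the fragments, so the decomposition is dependency-preserving.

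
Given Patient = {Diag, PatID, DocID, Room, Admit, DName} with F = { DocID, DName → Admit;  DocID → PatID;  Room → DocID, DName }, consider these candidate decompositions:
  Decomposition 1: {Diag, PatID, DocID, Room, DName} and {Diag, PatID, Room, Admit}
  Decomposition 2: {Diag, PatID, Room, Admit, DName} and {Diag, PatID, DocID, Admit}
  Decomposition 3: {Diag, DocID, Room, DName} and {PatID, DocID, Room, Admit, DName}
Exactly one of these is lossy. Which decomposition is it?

Decomposition 1: common = {Diag, PatID, Room}, closure = {Diag, PatID, DocID, Room, Admit, DName} → lossless.
Decomposition 2: common = {Diag, PatID, Admit}, closure = {Diag, PatID, Admit} → lossy.
Decomposition 3: common = {DocID, Room, DName}, closure = {PatID, DocID, Room, Admit, DName} → lossless.

Decomposition 2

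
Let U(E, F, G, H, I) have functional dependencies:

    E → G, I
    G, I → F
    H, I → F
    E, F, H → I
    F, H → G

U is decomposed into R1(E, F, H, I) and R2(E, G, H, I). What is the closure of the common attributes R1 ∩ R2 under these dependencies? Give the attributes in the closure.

R1 ∩ R2 = {E, H, I}.
E → G, I applies, adding G
G, I → F applies, adding F
Closure: {E, F, G, H, I}.

E, F, G, H, I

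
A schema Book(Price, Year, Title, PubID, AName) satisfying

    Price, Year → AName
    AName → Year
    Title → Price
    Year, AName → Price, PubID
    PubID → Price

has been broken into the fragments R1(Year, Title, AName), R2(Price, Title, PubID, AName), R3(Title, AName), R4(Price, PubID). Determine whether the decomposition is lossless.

Yes

Chase test. Columns are Price, Year, Title, PubID, AName; row i has aⱼ where attribute j ∈ Ri, else bᵢⱼ.
Initial tableau (one row per fragment):
  row 1: b11 a2 a3 b14 a5
  row 2: a1 b22 a3 a4 a5
  row 3: b31 b32 a3 b34 a5
  row 4: a1 b42 b43 a4 b45
Rows 1 and 2 agree on AName; apply AName→Year and equate their Year entries.
Rows 1 and 3 agree on AName; apply AName→Year and equate their Year entries.
Rows 1 and 2 agree on Title; apply Title→Price and equate their Price entries.
Rows 1 and 3 agree on Title; apply Title→Price and equate their Price entries.
Rows 1 and 2 agree on Year, AName; apply Year, AName→Price, PubID and equate their Price, PubID entries.
Rows 1 and 3 agree on Year, AName; apply Year, AName→Price, PubID and equate their Price, PubID entries.
Row 1 is now all distinguished symbols — the join is lossless.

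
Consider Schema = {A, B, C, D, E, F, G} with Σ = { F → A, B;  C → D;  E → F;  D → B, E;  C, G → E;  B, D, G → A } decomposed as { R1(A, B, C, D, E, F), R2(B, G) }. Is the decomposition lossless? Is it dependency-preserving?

lossy but dependency-preserving

Lossless test: (B)⁺ = {B}, which is a superkey of neither fragment — lossy.
Dependency preservation: C, G → E; B, D, G → A are not contained in any single fragment, but the restricted closure of each left-hand side across the fragments still reaches the right-hand side; the remaining FDs each lie inside some fragment. All dependencies are preserved.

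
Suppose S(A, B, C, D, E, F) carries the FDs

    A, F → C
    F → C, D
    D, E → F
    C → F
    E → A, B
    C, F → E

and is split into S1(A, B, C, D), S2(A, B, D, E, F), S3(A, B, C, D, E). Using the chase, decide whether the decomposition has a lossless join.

Chase test. Columns are A, B, C, D, E, F; row i has aⱼ where attribute j ∈ Si, else bᵢⱼ.
Initial tableau (one row per fragment):
  row 1: a1 a2 a3 a4 b15 b16
  row 2: a1 a2 b23 a4 a5 a6
  row 3: a1 a2 a3 a4 a5 b36
Rows 2 and 3 agree on D, E; apply D, E→F and equate their F entries.
Rows 1 and 3 agree on C; apply C→F and equate their F entries.
Rows 1 and 3 agree on C, F; apply C, F→E and equate their E entries.
Rows 1 and 2 agree on A, F; apply A, F→C and equate their C entries.
Row 1 is now all distinguished symbols — the join is lossless.

Yes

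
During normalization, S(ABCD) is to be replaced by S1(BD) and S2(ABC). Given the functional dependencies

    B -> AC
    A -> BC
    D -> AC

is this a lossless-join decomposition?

Common attributes: S1 ∩ S2 = {B}.
Closure of {B}: B → AC applies, adding AC. So (B)⁺ = {ABC}.
This closure contains every attribute of S2, so S1 ∩ S2 → S2. The join is lossless.

Yes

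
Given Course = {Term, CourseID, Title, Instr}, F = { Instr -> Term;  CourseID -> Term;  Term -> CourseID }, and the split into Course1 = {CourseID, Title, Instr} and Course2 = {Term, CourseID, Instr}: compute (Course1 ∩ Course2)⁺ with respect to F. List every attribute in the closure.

Term, CourseID, Instr

Course1 ∩ Course2 = {CourseID, Instr}.
Instr → Term applies, adding Term
Closure: {Term, CourseID, Instr}.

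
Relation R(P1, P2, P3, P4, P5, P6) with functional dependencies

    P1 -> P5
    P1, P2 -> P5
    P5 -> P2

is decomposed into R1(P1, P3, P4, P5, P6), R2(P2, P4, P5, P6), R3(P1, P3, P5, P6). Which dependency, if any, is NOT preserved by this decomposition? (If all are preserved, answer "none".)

none

P1 → P5 lies within R1.
P1, P2 → P5: restricted closure across fragments reaches P5.
P5 → P2 lies within R2.
Every dependency is enforceable on the fragments, so the decomposition is dependency-preserving.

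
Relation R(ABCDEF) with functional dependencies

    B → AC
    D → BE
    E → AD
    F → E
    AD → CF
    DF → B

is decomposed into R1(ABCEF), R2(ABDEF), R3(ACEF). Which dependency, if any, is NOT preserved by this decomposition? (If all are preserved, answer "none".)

none

B → AC lies within R1.
D → BE lies within R2.
E → AD lies within R2.
F → E lies within R1.
AD → CF: restricted closure across fragments reaches CF.
DF → B lies within R2.
Every dependency is enforceable on the fragments, so the decomposition is dependency-preserving.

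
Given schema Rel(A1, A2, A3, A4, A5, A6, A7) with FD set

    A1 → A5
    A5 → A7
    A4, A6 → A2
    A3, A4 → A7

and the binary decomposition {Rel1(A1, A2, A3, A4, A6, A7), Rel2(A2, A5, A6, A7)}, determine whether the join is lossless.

Common attributes: Rel1 ∩ Rel2 = {A2, A6, A7}.
No dependency enlarges {A2, A6, A7}, so (A2, A6, A7)⁺ = {A2, A6, A7}.
The closure contains neither all of Rel1 = {A1, A2, A3, A4, A6, A7} nor all of Rel2 = {A2, A5, A6, A7}, so the common attributes are not a superkey of either fragment. The join is lossy.

No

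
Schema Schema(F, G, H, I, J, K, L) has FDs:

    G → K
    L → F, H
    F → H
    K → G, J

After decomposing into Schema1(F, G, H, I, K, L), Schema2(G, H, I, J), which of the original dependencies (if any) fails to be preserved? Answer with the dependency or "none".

none

G → K lies within Schema1.
L → F, H lies within Schema1.
F → H lies within Schema1.
K → G, J: restricted closure across fragments reaches G, J.
Every dependency is enforceable on the fragments, so the decomposition is dependency-preserving.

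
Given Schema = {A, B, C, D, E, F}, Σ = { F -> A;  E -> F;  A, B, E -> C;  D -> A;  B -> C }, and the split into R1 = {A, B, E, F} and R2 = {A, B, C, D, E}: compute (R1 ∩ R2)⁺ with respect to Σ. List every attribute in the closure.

R1 ∩ R2 = {A, B, E}.
E → F applies, adding F
A, B, E → C applies, adding C
Closure: {A, B, C, E, F}.

A, B, C, E, F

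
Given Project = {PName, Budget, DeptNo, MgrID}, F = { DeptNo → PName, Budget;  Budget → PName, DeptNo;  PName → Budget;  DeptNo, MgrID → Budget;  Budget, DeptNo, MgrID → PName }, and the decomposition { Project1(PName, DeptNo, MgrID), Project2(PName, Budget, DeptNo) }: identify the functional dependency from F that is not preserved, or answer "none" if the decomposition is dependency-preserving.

none

DeptNo → PName, Budget lies within Project2.
Budget → PName, DeptNo lies within Project2.
PName → Budget lies within Project2.
DeptNo, MgrID → Budget: restricted closure across fragments reaches Budget.
Budget, DeptNo, MgrID → PName: restricted closure across fragments reaches PName.
Every dependency is enforceable on the fragments, so the decomposition is dependency-preserving.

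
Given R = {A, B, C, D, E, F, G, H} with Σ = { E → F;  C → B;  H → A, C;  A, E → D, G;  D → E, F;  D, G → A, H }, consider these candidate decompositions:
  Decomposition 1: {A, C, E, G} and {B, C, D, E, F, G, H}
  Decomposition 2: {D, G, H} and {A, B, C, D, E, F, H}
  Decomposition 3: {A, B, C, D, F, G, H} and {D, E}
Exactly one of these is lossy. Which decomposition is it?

Decomposition 1

Decomposition 1: common = {C, E, G}, closure = {B, C, E, F, G} → lossy.
Decomposition 2: common = {D, H}, closure = {A, B, C, D, E, F, G, H} → lossless.
Decomposition 3: common = {D}, closure = {D, E, F} → lossless.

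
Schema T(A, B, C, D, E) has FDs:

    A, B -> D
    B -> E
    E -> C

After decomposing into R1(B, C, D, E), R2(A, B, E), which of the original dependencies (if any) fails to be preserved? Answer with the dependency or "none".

A, B -> D

Check A, B → D: no single fragment contains all of {A, B, D}, and the restricted closure of {A, B} across the fragments never reaches {D}.
B → E is preserved.
E → C is preserved.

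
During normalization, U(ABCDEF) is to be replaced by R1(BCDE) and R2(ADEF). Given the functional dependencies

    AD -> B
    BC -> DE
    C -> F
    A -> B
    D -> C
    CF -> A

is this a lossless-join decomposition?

Common attributes: R1 ∩ R2 = {DE}.
Closure of {DE}: D → C applies, adding C; C → F applies, adding F; CF → A applies, adding A; AD → B applies, adding B. So (DE)⁺ = {ABCDEF}.
This closure contains every attribute of R1, so R1 ∩ R2 → R1. The join is lossless.

Yes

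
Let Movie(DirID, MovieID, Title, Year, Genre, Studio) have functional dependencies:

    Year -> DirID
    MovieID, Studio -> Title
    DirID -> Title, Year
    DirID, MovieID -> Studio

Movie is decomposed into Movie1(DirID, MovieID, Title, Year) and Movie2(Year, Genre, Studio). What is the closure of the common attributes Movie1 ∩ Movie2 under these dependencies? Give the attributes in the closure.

Movie1 ∩ Movie2 = {Year}.
Year → DirID applies, adding DirID
DirID → Title, Year applies, adding Title
Closure: {DirID, Title, Year}.

DirID, Title, Year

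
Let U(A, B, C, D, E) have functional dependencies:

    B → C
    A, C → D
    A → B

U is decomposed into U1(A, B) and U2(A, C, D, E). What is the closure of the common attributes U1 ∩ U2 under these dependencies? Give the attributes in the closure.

A, B, C, D

U1 ∩ U2 = {A}.
A → B applies, adding B
B → C applies, adding C
A, C → D applies, adding D
Closure: {A, B, C, D}.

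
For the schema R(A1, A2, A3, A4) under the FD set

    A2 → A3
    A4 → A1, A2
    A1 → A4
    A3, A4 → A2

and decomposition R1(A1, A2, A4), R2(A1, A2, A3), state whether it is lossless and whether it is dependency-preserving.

Lossless test: (A1, A2)⁺ = {A1, A2, A3, A4}, which contains all of one fragment — lossless.
Dependency preservation: A3, A4 → A2 is not contained in any single fragment, but the restricted closure of its left-hand side across the fragments still reaches the right-hand side; the remaining FDs each lie inside some fragment. All dependencies are preserved.

lossless and dependency-preserving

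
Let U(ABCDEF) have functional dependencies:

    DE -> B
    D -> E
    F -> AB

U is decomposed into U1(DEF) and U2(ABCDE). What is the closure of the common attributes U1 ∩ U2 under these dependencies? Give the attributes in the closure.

U1 ∩ U2 = {DE}.
DE → B applies, adding B
Closure: {BDE}.

BDE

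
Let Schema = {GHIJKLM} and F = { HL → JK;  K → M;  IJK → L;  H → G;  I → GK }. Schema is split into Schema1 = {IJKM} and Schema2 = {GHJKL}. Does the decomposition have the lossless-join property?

Common attributes: Schema1 ∩ Schema2 = {JK}.
Closure of {JK}: K → M applies, adding M. So (JK)⁺ = {JKM}.
The closure contains neither all of Schema1 = {IJKM} nor all of Schema2 = {GHJKL}, so the common attributes are not a superkey of either fragment. The join is lossy.

No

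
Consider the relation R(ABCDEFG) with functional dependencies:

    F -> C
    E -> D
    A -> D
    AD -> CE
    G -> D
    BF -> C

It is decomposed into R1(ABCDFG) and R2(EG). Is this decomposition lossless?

No

Common attributes: R1 ∩ R2 = {G}.
Closure of {G}: G → D applies, adding D. So (G)⁺ = {DG}.
The closure contains neither all of R1 = {ABCDFG} nor all of R2 = {EG}, so the common attributes are not a superkey of either fragment. The join is lossy.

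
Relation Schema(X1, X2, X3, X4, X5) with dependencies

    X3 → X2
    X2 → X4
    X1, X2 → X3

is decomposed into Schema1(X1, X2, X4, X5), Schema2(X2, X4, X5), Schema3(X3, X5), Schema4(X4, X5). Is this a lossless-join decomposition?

Chase test. Columns are X1, X2, X3, X4, X5; row i has aⱼ where attribute j ∈ Schemai, else bᵢⱼ.
Initial tableau (one row per fragment):
  row 1: a1 a2 b13 a4 a5
  row 2: b21 a2 b23 a4 a5
  row 3: b31 b32 a3 b34 a5
  row 4: b41 b42 b43 a4 a5
No row becomes fully distinguished — the join is lossy.

No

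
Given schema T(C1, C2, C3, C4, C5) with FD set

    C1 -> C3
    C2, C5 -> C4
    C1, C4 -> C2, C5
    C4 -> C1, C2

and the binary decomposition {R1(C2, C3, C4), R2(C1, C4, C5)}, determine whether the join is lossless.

Yes

Common attributes: R1 ∩ R2 = {C4}.
Closure of {C4}: C4 → C1, C2 applies, adding C1, C2; C1 → C3 applies, adding C3; C1, C4 → C2, C5 applies, adding C5. So (C4)⁺ = {C1, C2, C3, C4, C5}.
This closure contains every attribute of R1, so R1 ∩ R2 → R1. The join is lossless.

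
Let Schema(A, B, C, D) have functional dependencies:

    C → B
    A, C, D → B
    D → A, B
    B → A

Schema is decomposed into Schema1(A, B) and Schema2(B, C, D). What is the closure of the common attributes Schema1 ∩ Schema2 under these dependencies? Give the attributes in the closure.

A, B

Schema1 ∩ Schema2 = {B}.
B → A applies, adding A
Closure: {A, B}.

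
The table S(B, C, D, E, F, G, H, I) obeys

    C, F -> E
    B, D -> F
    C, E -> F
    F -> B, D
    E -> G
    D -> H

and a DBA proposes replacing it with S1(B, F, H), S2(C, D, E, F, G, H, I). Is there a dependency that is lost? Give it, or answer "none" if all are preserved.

Check B, D → F: no single fragment contains all of {B, D, F}, and the restricted closure of {B, D} across the fragments never reaches {F}.
C, F → E is preserved.
C, E → F is preserved.
F → B, D is preserved.
E → G is preserved.
D → H is preserved.

B, D -> F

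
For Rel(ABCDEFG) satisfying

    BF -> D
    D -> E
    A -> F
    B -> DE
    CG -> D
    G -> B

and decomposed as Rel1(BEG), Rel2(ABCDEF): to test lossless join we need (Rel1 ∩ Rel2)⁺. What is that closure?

Rel1 ∩ Rel2 = {BE}.
B → DE applies, adding D
Closure: {BDE}.

BDE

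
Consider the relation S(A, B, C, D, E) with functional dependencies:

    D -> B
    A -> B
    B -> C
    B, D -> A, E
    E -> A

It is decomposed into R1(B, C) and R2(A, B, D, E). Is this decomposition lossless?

Common attributes: R1 ∩ R2 = {B}.
Closure of {B}: B → C applies, adding C. So (B)⁺ = {B, C}.
This closure contains every attribute of R1, so R1 ∩ R2 → R1. The join is lossless.

Yes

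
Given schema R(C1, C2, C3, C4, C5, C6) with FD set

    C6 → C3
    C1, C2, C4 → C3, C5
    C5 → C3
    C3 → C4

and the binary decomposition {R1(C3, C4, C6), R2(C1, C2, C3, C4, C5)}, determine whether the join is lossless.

No

Common attributes: R1 ∩ R2 = {C3, C4}.
No dependency enlarges {C3, C4}, so (C3, C4)⁺ = {C3, C4}.
The closure contains neither all of R1 = {C3, C4, C6} nor all of R2 = {C1, C2, C3, C4, C5}, so the common attributes are not a superkey of either fragment. The join is lossy.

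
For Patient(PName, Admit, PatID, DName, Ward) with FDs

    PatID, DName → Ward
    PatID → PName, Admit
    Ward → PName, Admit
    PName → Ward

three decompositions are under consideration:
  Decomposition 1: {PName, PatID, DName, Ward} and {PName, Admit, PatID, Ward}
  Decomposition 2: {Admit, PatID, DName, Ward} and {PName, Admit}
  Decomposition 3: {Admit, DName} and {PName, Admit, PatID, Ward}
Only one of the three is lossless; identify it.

Decomposition 1: common = {PName, PatID, Ward}, closure = {PName, Admit, PatID, Ward} → lossless.
Decomposition 2: common = {Admit}, closure = {Admit} → lossy.
Decomposition 3: common = {Admit}, closure = {Admit} → lossy.

Decomposition 1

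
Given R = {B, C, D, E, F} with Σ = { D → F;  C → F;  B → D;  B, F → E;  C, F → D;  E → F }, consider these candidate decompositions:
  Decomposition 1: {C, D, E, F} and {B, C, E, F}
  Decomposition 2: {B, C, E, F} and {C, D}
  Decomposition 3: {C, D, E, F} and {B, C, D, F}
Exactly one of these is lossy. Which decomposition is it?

Decomposition 3

Decomposition 1: common = {C, E, F}, closure = {C, D, E, F} → lossless.
Decomposition 2: common = {C}, closure = {C, D, F} → lossless.
Decomposition 3: common = {C, D, F}, closure = {C, D, F} → lossy.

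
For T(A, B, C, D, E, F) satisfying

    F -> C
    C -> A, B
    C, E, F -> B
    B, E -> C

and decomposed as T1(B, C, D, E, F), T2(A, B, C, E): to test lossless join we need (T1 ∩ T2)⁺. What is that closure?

A, B, C, E

T1 ∩ T2 = {B, C, E}.
C → A, B applies, adding A
Closure: {A, B, C, E}.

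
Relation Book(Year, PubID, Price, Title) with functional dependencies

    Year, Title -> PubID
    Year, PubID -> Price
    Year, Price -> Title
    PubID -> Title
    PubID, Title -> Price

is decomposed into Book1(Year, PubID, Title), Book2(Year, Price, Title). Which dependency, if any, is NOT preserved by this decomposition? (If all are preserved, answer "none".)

PubID, Title -> Price

Check PubID, Title → Price: no single fragment contains all of {PubID, Price, Title}, and the restricted closure of {PubID, Title} across the fragments never reaches {Price}.
Year, Title → PubID is preserved.
Year, PubID → Price is preserved.
Year, Price → Title is preserved.
PubID → Title is preserved.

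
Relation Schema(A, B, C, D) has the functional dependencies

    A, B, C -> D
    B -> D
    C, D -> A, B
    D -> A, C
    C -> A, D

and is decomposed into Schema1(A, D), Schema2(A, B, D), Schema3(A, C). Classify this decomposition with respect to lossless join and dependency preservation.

Lossless test (chase): Rows 1 and 2 agree on D; apply D→A, C and equate their A, C entries. Rows 1 and 2 agree on C, D; apply C, D→A, B and equate their A, B entries. No row becomes fully distinguished — the join is lossy.
Dependency preservation: the restricted closure of {D} across the fragments never reaches {A, C}, so D → A, C cannot be enforced without a join — not preserved.

lossy and not dependency-preserving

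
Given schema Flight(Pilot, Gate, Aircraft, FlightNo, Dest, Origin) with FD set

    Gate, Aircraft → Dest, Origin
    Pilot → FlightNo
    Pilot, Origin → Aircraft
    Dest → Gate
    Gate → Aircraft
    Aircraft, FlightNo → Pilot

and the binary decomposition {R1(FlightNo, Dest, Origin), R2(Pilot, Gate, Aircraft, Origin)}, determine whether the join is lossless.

Common attributes: R1 ∩ R2 = {Origin}.
No dependency enlarges {Origin}, so (Origin)⁺ = {Origin}.
The closure contains neither all of R1 = {FlightNo, Dest, Origin} nor all of R2 = {Pilot, Gate, Aircraft, Origin}, so the common attributes are not a superkey of either fragment. The join is lossy.

No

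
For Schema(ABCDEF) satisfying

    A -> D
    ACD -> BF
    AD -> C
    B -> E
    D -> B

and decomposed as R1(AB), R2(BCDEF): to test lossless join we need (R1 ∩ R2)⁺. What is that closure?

R1 ∩ R2 = {B}.
B → E applies, adding E
Closure: {BE}.

BE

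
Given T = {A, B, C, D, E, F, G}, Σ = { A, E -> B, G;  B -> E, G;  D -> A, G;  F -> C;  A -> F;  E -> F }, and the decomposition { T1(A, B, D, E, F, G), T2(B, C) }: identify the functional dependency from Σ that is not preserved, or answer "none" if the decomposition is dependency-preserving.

F -> C

Check F → C: no single fragment contains all of {C, F}, and the restricted closure of {F} across the fragments never reaches {C}.
A, E → B, G is preserved.
B → E, G is preserved.
D → A, G is preserved.
A → F is preserved.
E → F is preserved.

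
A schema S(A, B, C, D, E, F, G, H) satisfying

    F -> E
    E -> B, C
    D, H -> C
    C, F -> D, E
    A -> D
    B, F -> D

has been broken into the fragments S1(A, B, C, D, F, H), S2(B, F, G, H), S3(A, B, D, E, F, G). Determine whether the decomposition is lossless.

Chase test. Columns are A, B, C, D, E, F, G, H; row i has aⱼ where attribute j ∈ Si, else bᵢⱼ.
Initial tableau (one row per fragment):
  row 1: a1 a2 a3 a4 b15 a6 b17 a8
  row 2: b21 a2 b23 b24 b25 a6 a7 a8
  row 3: a1 a2 b33 a4 a5 a6 a7 b38
Rows 1 and 2 agree on F; apply F→E and equate their E entries.
Rows 1 and 3 agree on F; apply F→E and equate their E entries.
Rows 1 and 2 agree on E; apply E→B, C and equate their B, C entries.
Rows 1 and 3 agree on E; apply E→B, C and equate their B, C entries.
Rows 1 and 2 agree on C, F; apply C, F→D, E and equate their D, E entries.
No row becomes fully distinguished — the join is lossy.

No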